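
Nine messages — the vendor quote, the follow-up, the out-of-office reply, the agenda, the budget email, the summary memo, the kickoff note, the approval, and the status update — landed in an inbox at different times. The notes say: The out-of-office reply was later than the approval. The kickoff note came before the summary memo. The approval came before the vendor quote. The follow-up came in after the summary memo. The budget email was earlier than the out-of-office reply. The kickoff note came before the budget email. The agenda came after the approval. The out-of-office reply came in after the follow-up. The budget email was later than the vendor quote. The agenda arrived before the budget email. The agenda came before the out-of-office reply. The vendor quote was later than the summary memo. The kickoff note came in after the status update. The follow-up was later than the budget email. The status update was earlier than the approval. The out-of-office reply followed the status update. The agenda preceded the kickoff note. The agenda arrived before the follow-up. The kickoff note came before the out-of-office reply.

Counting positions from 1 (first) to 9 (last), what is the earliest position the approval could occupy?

2

The status update must come before the approval — 1 forced predecessor.
Nothing else is forced ahead of the approval, so its earliest slot is position 1 + 1 = 2.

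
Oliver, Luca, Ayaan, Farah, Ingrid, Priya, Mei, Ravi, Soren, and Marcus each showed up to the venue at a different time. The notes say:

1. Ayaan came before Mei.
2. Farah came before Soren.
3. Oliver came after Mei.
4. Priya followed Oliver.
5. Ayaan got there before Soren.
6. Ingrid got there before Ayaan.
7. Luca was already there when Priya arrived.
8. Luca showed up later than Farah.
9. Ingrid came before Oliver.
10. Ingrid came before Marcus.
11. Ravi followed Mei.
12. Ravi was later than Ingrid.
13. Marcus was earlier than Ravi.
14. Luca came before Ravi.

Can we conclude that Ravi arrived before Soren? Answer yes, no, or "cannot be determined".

cannot be determined

No chain of stated constraints runs from Ravi to Soren, and none runs from Soren to Ravi either.
So the relative order of Ravi and Soren is not fixed by the given facts.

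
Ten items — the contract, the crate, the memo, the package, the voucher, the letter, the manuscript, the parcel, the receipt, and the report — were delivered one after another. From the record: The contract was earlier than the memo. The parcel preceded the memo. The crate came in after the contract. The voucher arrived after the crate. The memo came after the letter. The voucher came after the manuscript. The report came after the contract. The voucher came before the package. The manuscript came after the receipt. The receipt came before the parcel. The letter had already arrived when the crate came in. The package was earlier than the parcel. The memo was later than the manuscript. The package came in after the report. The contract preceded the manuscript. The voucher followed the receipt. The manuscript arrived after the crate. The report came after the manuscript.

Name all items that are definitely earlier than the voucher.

Directly stated before the voucher: the crate, the manuscript, and the receipt.
The contract reaches the voucher via the contract → the manuscript → the voucher.
The letter reaches the voucher via the letter → the crate → the voucher.

the contract, the crate, the letter, the manuscript, the receipt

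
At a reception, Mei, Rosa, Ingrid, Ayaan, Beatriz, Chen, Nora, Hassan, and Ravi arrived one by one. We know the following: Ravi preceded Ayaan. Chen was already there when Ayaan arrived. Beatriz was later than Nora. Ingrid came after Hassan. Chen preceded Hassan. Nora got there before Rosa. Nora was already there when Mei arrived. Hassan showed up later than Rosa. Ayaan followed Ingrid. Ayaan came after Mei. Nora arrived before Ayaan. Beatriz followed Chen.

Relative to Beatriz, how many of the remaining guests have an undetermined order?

Forced before Beatriz: Chen and Nora.
That leaves Ayaan, Hassan, Ingrid, Mei, Ravi, and Rosa with no forced order relative to Beatriz — 6.

6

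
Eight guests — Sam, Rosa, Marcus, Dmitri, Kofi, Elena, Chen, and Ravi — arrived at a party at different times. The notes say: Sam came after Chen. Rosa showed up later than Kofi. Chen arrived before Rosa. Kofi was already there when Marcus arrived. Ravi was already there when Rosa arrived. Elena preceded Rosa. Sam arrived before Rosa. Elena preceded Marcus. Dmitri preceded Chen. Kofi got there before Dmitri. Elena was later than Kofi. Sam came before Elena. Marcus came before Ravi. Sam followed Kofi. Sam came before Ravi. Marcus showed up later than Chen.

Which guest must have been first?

Kofi has a chain of constraints placing them before every other guest, so Kofi must be first.

Kofi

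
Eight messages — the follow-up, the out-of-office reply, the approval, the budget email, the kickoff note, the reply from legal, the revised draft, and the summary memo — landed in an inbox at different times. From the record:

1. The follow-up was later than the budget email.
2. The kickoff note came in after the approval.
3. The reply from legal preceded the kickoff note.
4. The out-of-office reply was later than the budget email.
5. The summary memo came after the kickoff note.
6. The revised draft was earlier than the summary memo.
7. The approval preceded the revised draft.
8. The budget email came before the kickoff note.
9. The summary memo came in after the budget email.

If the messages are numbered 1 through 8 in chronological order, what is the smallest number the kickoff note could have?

4

The approval, the budget email, and the reply from legal must all come before the kickoff note — 3 forced predecessors.
Nothing else is forced ahead of the kickoff note, so its earliest slot is position 3 + 1 = 4.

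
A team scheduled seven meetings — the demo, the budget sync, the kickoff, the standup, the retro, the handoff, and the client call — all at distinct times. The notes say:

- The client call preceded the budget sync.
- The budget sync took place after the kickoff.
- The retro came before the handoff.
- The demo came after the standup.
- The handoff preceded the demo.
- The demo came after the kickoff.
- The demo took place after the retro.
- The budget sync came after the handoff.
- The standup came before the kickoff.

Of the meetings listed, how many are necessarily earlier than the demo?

Directly stated before the demo: the handoff, the kickoff, the retro, and the standup.
No chain forces the budget sync (or any of the others) ahead of the demo.
That's the handoff, the kickoff, the retro, and the standup — 4 in all.

4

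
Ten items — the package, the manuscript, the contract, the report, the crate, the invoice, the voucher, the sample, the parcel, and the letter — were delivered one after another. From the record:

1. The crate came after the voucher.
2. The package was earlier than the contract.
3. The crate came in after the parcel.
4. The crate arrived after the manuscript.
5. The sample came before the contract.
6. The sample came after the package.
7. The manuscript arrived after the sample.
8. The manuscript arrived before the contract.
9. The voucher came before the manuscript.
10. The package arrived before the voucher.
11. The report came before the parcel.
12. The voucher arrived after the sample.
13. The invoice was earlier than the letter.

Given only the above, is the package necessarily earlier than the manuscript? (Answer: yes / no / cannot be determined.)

yes

Chain the constraints: the package → the voucher → the manuscript. Each link is directly stated, so the package comes before the manuscript.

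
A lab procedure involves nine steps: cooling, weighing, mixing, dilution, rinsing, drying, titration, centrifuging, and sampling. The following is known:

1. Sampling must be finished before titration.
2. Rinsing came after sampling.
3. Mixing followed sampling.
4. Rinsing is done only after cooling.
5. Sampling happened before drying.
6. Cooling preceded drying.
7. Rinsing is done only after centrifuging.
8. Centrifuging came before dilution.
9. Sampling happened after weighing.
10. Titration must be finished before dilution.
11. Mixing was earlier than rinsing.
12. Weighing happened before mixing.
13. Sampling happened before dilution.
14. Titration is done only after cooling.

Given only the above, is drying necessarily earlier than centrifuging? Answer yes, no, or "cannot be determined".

cannot be determined

No chain of stated constraints runs from drying to centrifuging, and none runs from centrifuging to drying either.
So the relative order of drying and centrifuging is not fixed by the given facts.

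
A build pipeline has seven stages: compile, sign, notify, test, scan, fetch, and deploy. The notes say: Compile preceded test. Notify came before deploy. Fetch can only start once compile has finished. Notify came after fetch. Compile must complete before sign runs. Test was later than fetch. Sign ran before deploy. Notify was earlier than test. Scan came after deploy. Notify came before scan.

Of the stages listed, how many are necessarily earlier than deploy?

4

Directly stated before deploy: notify and sign.
Compile reaches deploy via compile → sign → deploy.
Fetch reaches deploy via fetch → notify → deploy.
That's compile, fetch, notify, and sign — 4 in all.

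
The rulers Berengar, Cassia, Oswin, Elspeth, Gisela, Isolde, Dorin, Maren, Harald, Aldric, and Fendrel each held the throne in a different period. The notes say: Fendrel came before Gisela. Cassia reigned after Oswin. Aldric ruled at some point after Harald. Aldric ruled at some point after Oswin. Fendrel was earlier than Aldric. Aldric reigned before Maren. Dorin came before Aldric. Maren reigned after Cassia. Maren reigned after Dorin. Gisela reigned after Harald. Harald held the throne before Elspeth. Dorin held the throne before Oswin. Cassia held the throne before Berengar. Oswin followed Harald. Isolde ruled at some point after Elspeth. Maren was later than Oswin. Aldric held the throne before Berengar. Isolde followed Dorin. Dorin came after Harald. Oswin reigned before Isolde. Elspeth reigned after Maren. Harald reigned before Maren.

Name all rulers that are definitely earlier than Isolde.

Directly stated before Isolde: Dorin, Elspeth, and Oswin.
Aldric reaches Isolde via Aldric → Maren → Elspeth → Isolde.
Cassia reaches Isolde via Cassia → Maren → Elspeth → Isolde.
Fendrel reaches Isolde via Fendrel → Aldric → Maren → Elspeth → Isolde.
Likewise Harald and Maren each reach Isolde by chaining the stated constraints.
No chain forces Gisela (or any of the others) ahead of Isolde.

Aldric, Cassia, Dorin, Elspeth, Fendrel, Harald, Maren, Oswin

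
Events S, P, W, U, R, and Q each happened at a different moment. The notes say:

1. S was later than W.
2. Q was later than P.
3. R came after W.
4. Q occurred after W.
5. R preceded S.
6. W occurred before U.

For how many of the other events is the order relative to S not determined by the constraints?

Forced before S: R and W.
That leaves P, Q, and U with no forced order relative to S — 3.

3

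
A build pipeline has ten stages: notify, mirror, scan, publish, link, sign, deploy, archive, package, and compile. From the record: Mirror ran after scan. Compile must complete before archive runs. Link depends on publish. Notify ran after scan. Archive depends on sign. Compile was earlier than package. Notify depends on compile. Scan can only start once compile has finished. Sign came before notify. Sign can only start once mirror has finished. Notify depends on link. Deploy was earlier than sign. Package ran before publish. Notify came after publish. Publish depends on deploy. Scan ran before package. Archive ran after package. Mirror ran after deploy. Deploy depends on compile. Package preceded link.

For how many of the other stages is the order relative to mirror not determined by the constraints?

Forced before mirror: compile, deploy, and scan; forced after mirror: archive, notify, and sign.
That leaves link, package, and publish with no forced order relative to mirror — 3.

3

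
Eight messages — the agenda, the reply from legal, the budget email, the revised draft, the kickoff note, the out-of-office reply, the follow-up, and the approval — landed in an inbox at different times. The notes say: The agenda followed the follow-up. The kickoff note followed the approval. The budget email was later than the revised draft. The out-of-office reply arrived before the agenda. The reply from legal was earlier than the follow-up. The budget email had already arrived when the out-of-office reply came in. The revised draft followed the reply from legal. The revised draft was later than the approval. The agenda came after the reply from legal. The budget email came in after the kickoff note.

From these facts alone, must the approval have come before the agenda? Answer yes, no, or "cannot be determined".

yes

Chain the constraints: the approval → the revised draft → the budget email → the out-of-office reply → the agenda. Each link is directly stated, so the approval comes before the agenda.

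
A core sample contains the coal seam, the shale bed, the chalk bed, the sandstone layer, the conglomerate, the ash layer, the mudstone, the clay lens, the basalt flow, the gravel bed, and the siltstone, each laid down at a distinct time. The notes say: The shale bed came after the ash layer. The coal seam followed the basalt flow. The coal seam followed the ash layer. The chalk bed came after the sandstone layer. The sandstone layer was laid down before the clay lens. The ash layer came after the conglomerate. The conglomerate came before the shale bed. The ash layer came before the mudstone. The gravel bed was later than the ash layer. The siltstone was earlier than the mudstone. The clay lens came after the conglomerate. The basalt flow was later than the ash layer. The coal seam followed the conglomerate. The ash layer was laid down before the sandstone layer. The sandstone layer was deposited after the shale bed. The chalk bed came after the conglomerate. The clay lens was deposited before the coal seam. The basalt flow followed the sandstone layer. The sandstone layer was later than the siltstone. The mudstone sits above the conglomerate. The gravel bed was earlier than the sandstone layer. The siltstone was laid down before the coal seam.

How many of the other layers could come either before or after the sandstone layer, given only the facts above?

Forced before the sandstone layer: the ash layer, the conglomerate, the gravel bed, the shale bed, and the siltstone; forced after the sandstone layer: the basalt flow, the chalk bed, the clay lens, and the coal seam.
That leaves the mudstone with no forced order relative to the sandstone layer — 1.

1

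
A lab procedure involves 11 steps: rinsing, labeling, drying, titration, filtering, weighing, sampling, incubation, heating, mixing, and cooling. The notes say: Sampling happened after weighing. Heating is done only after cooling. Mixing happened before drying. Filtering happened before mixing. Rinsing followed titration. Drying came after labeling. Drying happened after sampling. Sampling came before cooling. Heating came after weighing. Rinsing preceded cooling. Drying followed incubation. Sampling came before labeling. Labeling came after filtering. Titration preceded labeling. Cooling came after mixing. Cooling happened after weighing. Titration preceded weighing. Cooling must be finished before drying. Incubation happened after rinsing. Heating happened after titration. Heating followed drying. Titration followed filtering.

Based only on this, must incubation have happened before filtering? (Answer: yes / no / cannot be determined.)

no

Tracing the constraints gives filtering → titration → rinsing → incubation, so filtering must come before incubation.
That means incubation cannot be before filtering.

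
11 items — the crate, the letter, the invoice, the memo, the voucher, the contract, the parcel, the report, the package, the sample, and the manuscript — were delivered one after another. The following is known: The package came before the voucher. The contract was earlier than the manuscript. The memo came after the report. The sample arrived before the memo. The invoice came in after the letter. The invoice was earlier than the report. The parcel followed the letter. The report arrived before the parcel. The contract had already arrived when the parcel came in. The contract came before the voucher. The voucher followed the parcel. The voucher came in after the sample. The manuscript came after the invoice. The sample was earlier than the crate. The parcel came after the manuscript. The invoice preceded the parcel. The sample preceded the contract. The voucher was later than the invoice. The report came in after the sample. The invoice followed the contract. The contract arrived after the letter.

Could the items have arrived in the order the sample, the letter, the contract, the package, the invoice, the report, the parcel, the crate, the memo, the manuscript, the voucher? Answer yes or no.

The constraints require the manuscript before the parcel, but in the proposed sequence the parcel appears ahead of the manuscript. That one violation is enough.

no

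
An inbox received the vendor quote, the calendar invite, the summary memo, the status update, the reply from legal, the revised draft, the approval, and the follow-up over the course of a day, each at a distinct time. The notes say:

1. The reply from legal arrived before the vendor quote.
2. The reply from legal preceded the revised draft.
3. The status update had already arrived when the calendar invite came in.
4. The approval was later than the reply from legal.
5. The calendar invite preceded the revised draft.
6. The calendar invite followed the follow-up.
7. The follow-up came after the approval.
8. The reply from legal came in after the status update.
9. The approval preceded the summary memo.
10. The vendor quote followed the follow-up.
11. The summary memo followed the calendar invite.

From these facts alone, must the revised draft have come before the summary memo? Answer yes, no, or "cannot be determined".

cannot be determined

No chain of stated constraints runs from the revised draft to the summary memo, and none runs from the summary memo to the revised draft either.
So the relative order of the revised draft and the summary memo is not fixed by the given facts.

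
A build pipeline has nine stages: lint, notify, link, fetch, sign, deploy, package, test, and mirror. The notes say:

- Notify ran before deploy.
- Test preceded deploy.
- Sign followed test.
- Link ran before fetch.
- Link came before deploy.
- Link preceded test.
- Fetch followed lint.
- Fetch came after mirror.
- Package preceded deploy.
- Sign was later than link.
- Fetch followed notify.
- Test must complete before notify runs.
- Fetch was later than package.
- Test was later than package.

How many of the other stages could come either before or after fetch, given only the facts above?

Forced before fetch: link, lint, mirror, notify, package, and test.
That leaves deploy and sign with no forced order relative to fetch — 2.

2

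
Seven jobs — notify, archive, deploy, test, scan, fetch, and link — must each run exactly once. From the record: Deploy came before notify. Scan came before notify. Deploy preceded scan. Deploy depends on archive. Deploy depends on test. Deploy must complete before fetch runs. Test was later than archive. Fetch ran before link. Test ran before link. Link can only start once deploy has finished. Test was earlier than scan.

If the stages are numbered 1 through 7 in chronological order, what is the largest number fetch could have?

6

Fetch must come before link — 1 stage forced after it.
Everything else can be placed before fetch in some valid order, so fetch can sit as late as position 7 − 1 = 6.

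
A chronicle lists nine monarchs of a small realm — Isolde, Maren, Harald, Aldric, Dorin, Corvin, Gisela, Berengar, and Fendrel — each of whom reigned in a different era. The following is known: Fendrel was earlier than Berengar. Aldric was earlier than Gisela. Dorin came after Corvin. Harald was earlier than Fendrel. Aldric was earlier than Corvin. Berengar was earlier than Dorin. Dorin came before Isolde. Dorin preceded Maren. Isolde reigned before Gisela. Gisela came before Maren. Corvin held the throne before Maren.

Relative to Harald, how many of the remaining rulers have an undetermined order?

2

Forced after Harald: Berengar, Dorin, Fendrel, Gisela, Isolde, and Maren.
That leaves Aldric and Corvin with no forced order relative to Harald — 2.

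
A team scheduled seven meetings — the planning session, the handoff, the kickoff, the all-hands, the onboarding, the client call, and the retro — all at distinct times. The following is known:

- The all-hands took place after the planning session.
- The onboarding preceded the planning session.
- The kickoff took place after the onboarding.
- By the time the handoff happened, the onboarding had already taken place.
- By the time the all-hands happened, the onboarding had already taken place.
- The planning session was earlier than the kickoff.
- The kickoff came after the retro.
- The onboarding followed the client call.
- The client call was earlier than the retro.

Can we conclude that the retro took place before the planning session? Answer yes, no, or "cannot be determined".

No chain of stated constraints runs from the retro to the planning session, and none runs from the planning session to the retro either.
So the relative order of the retro and the planning session is not fixed by the given facts.

cannot be determined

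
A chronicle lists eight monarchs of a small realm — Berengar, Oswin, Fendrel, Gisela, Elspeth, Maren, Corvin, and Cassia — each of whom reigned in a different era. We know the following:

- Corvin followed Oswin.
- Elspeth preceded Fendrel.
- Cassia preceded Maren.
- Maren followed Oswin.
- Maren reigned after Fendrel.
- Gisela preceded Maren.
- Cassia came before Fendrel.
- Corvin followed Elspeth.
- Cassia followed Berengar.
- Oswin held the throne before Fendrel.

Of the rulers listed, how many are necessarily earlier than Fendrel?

Directly stated before Fendrel: Cassia, Elspeth, and Oswin.
Berengar reaches Fendrel via Berengar → Cassia → Fendrel.
That's Berengar, Cassia, Elspeth, and Oswin — 4 in all.

4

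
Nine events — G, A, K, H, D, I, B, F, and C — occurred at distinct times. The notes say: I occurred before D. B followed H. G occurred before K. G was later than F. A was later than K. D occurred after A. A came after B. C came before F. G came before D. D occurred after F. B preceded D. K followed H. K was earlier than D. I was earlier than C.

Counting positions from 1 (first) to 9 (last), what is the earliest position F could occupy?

3

C and I must both come before F — 2 forced predecessors.
Nothing else is forced ahead of F, so its earliest slot is position 2 + 1 = 3.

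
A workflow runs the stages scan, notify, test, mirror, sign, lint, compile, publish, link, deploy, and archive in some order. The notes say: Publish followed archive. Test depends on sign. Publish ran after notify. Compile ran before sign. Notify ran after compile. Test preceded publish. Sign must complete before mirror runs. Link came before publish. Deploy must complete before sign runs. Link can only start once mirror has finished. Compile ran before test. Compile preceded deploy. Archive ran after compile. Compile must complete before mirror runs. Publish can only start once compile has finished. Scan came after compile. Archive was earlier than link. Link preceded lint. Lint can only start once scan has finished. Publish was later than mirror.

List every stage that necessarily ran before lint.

Directly stated before lint: link and scan.
Archive reaches lint via archive → link → lint.
Compile reaches lint via compile → scan → lint.
Deploy reaches lint via deploy → sign → mirror → link → lint.
Likewise mirror and sign each reach lint by chaining the stated constraints.
No chain forces test (or any of the others) ahead of lint.

archive, compile, deploy, link, mirror, scan, sign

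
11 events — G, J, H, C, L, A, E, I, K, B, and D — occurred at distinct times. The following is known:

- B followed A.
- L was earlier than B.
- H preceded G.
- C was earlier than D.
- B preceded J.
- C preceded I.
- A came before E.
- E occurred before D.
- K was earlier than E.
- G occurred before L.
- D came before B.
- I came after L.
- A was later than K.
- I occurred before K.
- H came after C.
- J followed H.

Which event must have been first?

C

C has a chain of constraints placing it before every other event, so C must be first.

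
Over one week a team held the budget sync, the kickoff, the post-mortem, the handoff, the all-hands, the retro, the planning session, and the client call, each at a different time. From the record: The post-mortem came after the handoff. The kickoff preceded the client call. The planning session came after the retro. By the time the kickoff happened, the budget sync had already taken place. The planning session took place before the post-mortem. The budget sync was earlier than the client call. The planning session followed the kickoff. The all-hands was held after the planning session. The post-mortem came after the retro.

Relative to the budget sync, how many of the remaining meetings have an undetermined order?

Forced after the budget sync: the all-hands, the client call, the kickoff, the planning session, and the post-mortem.
That leaves the handoff and the retro with no forced order relative to the budget sync — 2.

2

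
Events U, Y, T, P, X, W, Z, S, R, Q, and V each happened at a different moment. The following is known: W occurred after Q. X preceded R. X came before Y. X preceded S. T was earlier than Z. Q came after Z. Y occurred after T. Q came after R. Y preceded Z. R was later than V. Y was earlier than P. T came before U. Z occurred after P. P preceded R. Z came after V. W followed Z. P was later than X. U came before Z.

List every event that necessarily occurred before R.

P, T, V, X, Y

Directly stated before R: P, V, and X.
T reaches R via T → Y → P → R.
Y reaches R via Y → P → R.
No chain forces W (or any of the others) ahead of R.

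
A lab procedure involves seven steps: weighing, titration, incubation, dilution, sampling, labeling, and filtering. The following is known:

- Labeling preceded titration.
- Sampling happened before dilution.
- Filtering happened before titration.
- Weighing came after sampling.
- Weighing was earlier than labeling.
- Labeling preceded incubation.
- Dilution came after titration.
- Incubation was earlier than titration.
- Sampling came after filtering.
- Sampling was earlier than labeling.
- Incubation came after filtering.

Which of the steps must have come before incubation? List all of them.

Directly stated before incubation: filtering and labeling.
Sampling reaches incubation via sampling → labeling → incubation.
Weighing reaches incubation via weighing → labeling → incubation.
No chain forces titration (or any of the others) ahead of incubation.

filtering, labeling, sampling, weighing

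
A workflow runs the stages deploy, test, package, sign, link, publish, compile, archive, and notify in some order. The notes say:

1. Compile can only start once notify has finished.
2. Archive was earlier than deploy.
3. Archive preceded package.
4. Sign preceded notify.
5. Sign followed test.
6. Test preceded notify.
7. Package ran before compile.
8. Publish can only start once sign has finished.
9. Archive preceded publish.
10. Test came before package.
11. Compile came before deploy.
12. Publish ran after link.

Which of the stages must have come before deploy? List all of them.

archive, compile, notify, package, sign, test

Directly stated before deploy: archive and compile.
Notify reaches deploy via notify → compile → deploy.
Package reaches deploy via package → compile → deploy.
Sign reaches deploy via sign → notify → compile → deploy.
Likewise test reaches deploy by chaining the stated constraints.
No chain forces link (or any of the others) ahead of deploy.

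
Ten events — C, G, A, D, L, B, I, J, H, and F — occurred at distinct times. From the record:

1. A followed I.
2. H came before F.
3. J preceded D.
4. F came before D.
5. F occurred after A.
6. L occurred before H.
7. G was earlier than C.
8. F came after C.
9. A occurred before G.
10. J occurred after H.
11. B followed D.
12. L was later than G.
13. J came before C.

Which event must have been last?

Every other event has a chain of constraints placing it before B, so B is last.

B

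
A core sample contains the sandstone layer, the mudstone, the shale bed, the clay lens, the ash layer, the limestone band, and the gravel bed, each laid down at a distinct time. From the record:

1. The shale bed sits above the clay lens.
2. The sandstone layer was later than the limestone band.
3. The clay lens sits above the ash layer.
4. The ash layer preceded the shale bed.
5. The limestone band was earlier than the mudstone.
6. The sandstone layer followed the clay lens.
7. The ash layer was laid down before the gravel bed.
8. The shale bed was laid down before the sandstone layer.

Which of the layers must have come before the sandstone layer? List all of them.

Directly stated before the sandstone layer: the clay lens, the limestone band, and the shale bed.
The ash layer reaches the sandstone layer via the ash layer → the shale bed → the sandstone layer.
No chain forces the gravel bed (or any of the others) ahead of the sandstone layer.

the ash layer, the clay lens, the limestone band, the shale bed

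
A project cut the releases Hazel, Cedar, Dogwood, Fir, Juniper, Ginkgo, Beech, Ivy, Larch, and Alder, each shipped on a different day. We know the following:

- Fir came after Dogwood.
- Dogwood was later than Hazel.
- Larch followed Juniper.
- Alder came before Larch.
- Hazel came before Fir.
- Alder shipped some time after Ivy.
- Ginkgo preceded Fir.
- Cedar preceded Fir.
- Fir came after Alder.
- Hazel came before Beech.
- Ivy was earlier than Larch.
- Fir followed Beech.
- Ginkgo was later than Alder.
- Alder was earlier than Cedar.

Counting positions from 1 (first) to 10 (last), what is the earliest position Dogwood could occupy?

2

Hazel must come before Dogwood — 1 forced predecessor.
Nothing else is forced ahead of Dogwood, so its earliest slot is position 1 + 1 = 2.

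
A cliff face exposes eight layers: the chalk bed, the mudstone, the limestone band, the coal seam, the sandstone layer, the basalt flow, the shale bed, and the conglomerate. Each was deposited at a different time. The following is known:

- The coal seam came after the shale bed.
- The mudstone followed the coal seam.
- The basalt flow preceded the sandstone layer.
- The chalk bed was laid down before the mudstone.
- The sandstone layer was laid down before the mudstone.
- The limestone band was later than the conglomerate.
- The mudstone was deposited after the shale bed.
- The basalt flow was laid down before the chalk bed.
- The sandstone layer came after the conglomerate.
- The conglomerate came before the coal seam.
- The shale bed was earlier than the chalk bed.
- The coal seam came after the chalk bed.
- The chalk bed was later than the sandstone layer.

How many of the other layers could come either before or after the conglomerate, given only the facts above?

Forced after the conglomerate: the chalk bed, the coal seam, the limestone band, the mudstone, and the sandstone layer.
That leaves the basalt flow and the shale bed with no forced order relative to the conglomerate — 2.

2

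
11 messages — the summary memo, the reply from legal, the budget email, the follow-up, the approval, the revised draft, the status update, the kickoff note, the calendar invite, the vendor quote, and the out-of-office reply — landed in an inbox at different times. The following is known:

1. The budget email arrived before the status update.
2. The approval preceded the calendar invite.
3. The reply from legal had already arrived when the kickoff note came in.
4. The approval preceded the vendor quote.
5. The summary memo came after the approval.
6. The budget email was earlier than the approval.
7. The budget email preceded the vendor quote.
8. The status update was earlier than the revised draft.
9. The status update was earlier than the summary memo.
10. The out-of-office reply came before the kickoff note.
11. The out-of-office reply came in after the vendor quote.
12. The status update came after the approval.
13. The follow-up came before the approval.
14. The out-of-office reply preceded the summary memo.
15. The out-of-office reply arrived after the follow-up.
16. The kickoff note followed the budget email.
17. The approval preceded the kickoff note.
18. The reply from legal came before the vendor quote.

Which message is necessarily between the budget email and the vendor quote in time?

the approval

Tracing the constraints gives the budget email → the approval → the vendor quote, so the approval sits after the budget email and before the vendor quote.
No other message is forced both after the budget email and before the vendor quote.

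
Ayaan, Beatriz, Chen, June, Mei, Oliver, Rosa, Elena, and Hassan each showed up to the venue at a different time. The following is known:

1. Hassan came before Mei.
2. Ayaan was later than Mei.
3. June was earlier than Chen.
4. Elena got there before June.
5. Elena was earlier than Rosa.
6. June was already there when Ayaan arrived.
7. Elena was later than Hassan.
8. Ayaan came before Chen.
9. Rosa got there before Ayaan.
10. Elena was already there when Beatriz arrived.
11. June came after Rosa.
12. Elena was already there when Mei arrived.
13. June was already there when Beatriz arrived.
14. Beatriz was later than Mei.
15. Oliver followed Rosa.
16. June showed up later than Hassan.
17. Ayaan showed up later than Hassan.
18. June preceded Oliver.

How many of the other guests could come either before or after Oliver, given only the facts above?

Forced before Oliver: Elena, Hassan, June, and Rosa.
That leaves Ayaan, Beatriz, Chen, and Mei with no forced order relative to Oliver — 4.

4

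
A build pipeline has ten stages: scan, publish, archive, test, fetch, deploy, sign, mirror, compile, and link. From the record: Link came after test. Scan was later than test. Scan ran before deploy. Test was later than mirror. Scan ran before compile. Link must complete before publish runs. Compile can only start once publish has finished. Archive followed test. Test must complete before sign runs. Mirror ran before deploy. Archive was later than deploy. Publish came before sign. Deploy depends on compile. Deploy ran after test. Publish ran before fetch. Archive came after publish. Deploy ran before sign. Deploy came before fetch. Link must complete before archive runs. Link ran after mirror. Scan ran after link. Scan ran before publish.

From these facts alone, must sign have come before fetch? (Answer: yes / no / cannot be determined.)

cannot be determined

No chain of stated constraints runs from sign to fetch, and none runs from fetch to sign either.
So the relative order of sign and fetch is not fixed by the given facts.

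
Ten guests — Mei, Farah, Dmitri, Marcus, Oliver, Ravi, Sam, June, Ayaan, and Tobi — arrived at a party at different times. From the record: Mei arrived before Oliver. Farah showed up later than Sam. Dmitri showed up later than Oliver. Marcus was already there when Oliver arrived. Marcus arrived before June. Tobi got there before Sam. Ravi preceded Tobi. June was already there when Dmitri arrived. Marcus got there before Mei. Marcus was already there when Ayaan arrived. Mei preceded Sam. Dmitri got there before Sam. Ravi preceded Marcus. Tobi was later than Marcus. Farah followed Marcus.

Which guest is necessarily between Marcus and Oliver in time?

Tracing the constraints gives Marcus → Mei → Oliver, so Mei sits after Marcus and before Oliver.
No other guest is forced both after Marcus and before Oliver.

Mei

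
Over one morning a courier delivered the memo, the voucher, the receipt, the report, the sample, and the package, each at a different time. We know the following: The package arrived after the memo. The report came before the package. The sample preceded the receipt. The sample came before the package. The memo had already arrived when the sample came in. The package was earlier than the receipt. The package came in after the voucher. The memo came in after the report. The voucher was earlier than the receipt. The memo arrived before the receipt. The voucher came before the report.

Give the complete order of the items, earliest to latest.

The constraints fix every adjacent pair, so only one ordering works:
the voucher → the report → the memo → the sample → the package → the receipt.

the voucher, the report, the memo, the sample, the package, the receipt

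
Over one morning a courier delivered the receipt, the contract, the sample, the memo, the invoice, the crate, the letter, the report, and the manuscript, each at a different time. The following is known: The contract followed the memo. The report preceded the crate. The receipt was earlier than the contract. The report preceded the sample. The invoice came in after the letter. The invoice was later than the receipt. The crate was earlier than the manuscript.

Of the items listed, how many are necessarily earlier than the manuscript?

2

Directly stated before the manuscript: the crate.
The report reaches the manuscript via the report → the crate → the manuscript.
That's the crate and the report — 2 in all.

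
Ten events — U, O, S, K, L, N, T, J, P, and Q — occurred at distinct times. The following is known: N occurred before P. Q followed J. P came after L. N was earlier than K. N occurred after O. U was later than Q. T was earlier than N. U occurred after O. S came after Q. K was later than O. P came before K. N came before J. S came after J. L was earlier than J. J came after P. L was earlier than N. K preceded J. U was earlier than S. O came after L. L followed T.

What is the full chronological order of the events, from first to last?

The constraints fix every adjacent pair, so only one ordering works:
T → L → O → N → P → K → J → Q → U → S.

T, L, O, N, P, K, J, Q, U, S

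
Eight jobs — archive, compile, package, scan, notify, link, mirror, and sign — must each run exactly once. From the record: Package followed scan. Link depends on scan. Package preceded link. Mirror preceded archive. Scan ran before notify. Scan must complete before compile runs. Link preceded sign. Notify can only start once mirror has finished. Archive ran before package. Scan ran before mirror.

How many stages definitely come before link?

4

Directly stated before link: package and scan.
Archive reaches link via archive → package → link.
Mirror reaches link via mirror → archive → package → link.
That's archive, mirror, package, and scan — 4 in all.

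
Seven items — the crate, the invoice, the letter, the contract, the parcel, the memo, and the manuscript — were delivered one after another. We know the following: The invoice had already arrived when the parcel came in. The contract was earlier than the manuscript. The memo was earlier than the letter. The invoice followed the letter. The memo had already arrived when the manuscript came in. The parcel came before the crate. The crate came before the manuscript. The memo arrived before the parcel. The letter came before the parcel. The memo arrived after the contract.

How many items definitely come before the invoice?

3

Directly stated before the invoice: the letter.
The contract reaches the invoice via the contract → the memo → the letter → the invoice.
The memo reaches the invoice via the memo → the letter → the invoice.
No chain forces the parcel (or any of the others) ahead of the invoice.
That's the contract, the letter, and the memo — 3 in all.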